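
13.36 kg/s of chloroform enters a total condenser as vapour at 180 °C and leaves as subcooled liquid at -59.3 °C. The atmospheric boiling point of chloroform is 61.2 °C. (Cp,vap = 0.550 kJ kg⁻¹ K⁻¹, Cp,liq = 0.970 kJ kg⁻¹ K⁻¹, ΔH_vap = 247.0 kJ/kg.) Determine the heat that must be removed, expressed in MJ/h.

Q_c = 20600 MJ/h

vapour 180→61.2 °C: -65.34 kJ/kg
condensation at 61.2 °C: -247 kJ/kg
liquid 61.2→-59.3 °C: -116.88 kJ/kg
Δh = -65.34 + -247 + -116.88 = -429.23 kJ/kg
Q = ṁ·Δh = 13.36 kg/s × -429.23 kJ/kg = -5734.4 kJ/s
|Q| = 5734.4 kW = 20644 MJ/h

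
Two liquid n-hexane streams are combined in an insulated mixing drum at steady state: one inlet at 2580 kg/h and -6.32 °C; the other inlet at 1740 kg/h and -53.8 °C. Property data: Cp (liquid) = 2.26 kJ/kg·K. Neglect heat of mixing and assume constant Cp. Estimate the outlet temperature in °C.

T_out = -25.4 °C

Energy balance with Q = 0: Σ ṁᵢCp,ᵢ(T_out − Tᵢ) = 0
T_out = Σ ṁᵢCp,ᵢTᵢ / Σ ṁᵢCp,ᵢ
      = -248410 / 9763.2 = -25.444 °C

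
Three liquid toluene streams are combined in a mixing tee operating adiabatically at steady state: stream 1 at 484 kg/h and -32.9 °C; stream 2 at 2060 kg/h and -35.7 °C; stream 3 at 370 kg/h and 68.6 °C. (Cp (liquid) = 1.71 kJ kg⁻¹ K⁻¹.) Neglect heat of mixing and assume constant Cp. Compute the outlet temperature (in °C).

T_out = -22.0 °C

Energy balance with Q = 0: Σ ṁᵢCp,ᵢ(T_out − Tᵢ) = 0
Σ ṁᵢCp,ᵢTᵢ = 484×1.71×-32.9 + 2060×1.71×-35.7 + 370×1.71×68.6 = -109580
Σ ṁᵢCp,ᵢ = 484×1.71 + 2060×1.71 + 370×1.71 = 4982.9
T_out = -109580 / 4982.9 = -21.992 °C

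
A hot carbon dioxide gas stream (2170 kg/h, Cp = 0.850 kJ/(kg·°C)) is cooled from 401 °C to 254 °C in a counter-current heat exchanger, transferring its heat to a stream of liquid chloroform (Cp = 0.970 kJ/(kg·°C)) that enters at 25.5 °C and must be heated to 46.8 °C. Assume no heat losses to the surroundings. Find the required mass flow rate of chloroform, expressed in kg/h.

Heat released by hot stream: Q = 2170 × 0.850 × (401 − 254) = 271140 kJ/h
Energy balance on cold side (adiabatic exchanger): Q = ṁ_c·Cp_c·(T_c,out − T_c,in)
ṁ_c = 271140 / [0.970 × (46.8 − 25.5)] = 13123 kg/h

ṁ_c = 13100 kg/h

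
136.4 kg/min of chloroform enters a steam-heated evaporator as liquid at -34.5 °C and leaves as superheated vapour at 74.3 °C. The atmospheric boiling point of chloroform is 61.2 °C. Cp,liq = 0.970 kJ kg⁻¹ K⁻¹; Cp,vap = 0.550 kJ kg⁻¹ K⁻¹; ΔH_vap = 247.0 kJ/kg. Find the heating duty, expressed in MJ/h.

liquid -34.5→61.2 °C: 92.829 kJ/kg
vaporisation at 61.2 °C: 247 kJ/kg
vapour 61.2→74.3 °C: 7.205 kJ/kg
Δh = 92.829 + 247 + 7.205 = 347.03 kJ/kg
Q = ṁ·Δh = 136.4 kg/min × 347.03 kJ/kg = 47335 kJ/min
|Q| = 788.92 kW = 2840.1 MJ/h

Q = 2840 MJ/h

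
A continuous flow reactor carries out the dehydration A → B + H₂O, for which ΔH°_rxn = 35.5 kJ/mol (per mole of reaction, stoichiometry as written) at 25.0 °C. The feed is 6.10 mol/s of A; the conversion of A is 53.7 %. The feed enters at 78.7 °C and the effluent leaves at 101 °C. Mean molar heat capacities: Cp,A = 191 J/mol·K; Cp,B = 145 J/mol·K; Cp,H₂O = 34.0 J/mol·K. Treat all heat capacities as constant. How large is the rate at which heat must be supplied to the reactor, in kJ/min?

Q_in = 8360 kJ/min

Extent of reaction ξ = 0.537 × 6.10 = 3.2757 mol/s
Reaction term: ξ·ΔH°_rxn = 3.2757 × 35.5 = 116.29 kJ/s
Sensible, feed 78.7→25 °C: -62.566 kJ/s
Outlet flows (mol/s): A 2.8243, B 3.2757, H₂O 3.2757
Sensible, products 25→101 °C: 85.56 kJ/s
Q = ΔH = 139.28 kJ/s = 139.28 kW
Heat supplied = 8356.9 kJ/min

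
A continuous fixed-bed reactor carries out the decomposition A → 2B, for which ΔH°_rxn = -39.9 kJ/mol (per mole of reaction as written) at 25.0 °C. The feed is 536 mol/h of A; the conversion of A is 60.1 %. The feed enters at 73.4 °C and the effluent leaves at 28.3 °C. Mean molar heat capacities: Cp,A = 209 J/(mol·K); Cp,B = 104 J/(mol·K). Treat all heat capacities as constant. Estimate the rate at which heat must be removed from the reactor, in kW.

Q_out = 4.97 kW

Extent of reaction ξ = 0.601 × 536 = 322.14 mol/h
Reaction term: ξ·ΔH°_rxn = 322.14 × -39.9 = -12853 kJ/h
Sensible, feed 73.4→25 °C: -5422 kJ/h
Outlet flows (mol/h): A 213.86, B 644.27
Sensible, products 25→28.3 °C: 368.62 kJ/h
Q = ΔH = -17907 kJ/h = -4.974 kW
Heat removed = 4.974 kW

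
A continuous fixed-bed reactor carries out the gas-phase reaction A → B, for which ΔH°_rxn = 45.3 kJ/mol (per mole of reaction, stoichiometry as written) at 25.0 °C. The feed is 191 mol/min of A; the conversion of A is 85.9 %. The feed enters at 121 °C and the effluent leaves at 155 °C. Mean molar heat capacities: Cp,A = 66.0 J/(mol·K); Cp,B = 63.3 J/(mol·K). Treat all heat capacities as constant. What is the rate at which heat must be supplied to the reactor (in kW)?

Q_in = 130 kW

Extent of reaction ξ = 0.859 × 191 = 164.07 mol/min
Reaction term: ξ·ΔH°_rxn = 164.07 × 45.3 = 7432.3 kJ/min
Sensible, feed 121→25 °C: -1210.2 kJ/min
Outlet flows (mol/min): A 26.931, B 164.07
Sensible, products 25→155 °C: 1581.2 kJ/min
Q = ΔH = 7803.3 kJ/min = 130.06 kW
Heat supplied = 130.06 kW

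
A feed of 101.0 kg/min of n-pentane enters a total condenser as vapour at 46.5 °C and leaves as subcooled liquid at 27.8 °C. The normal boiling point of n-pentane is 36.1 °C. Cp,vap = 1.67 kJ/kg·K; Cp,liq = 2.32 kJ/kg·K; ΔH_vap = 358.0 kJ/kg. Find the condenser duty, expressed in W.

vapour 46.5→36.1 °C: -17.368 kJ/kg
condensation at 36.1 °C: -358 kJ/kg
liquid 36.1→27.8 °C: -19.256 kJ/kg
Δh = -17.368 + -358 + -19.256 = -394.62 kJ/kg
Q = ṁ·Δh = 101.0 kg/min × -394.62 kJ/kg = -39857 kJ/min
|Q| = 664.28 kW = 664280 W

Q_c = 664000 W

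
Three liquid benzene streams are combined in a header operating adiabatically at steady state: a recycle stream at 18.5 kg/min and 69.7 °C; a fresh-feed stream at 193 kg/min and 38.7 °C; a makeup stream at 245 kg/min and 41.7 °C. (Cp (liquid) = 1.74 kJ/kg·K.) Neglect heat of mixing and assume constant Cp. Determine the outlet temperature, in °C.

T_out = 41.6 °C

No heat crosses the boundary, so H_out = H_in.
T_out = Σ ṁᵢCp,ᵢTᵢ / Σ ṁᵢCp,ᵢ
      = 33017 / 794.31 = 41.566 °C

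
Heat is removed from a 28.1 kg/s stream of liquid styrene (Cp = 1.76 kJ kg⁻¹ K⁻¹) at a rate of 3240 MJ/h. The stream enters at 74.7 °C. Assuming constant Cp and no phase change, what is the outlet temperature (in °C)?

Q = 3240 MJ/h = 900 kJ/s
ΔT = Q/(ṁ·Cp) = 900/(28.1×1.76) = 18.198 K
T_out = 74.7 − 18.198 = 56.502 °C

T_out = 56.5 °C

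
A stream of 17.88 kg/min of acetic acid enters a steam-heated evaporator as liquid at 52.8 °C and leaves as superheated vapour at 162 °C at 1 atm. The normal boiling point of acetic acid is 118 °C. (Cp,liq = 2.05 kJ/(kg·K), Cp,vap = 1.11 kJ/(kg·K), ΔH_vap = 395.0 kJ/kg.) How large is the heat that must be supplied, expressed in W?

Q = 172000 W

liquid 52.8→118 °C: 133.66 kJ/kg
vaporisation at 118 °C: 395 kJ/kg
vapour 118→162 °C: 48.84 kJ/kg
Δh = 133.66 + 395 + 48.84 = 577.5 kJ/kg
Q = ṁ·Δh = 17.88 kg/min × 577.5 kJ/kg = 10326 kJ/min
|Q| = 172.09 kW = 172090 W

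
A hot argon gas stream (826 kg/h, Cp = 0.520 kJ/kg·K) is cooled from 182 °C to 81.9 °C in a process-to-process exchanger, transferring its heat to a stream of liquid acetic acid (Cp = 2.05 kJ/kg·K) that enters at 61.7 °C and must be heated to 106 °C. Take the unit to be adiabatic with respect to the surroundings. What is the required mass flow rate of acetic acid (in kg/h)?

ṁ_c = 473 kg/h

Heat released by hot stream: Q = 826 × 0.520 × (182 − 81.9) = 42995 kJ/h
Energy balance on cold side (adiabatic exchanger): Q = ṁ_c·Cp_c·(T_c,out − T_c,in)
ṁ_c = 42995 / [2.05 × (106 − 61.7)] = 473.43 kg/h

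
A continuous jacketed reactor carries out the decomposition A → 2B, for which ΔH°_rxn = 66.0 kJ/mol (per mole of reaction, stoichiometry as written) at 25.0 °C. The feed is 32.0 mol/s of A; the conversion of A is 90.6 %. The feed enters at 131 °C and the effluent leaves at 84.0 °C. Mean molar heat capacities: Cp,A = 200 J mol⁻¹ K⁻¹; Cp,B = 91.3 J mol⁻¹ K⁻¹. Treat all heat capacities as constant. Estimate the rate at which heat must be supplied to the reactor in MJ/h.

Q_in = 5700 MJ/h

Extent of reaction ξ = 0.906 × 32.0 = 28.992 mol/s
Reaction term: ξ·ΔH°_rxn = 28.992 × 66.0 = 1913.5 kJ/s
Sensible, feed 131→25 °C: -678.4 kJ/s
Outlet flows (mol/s): A 3.008, B 57.984
Sensible, products 25→84.0 °C: 347.84 kJ/s
Q = ΔH = 1582.9 kJ/s = 1582.9 kW
Heat supplied = 5698.5 MJ/h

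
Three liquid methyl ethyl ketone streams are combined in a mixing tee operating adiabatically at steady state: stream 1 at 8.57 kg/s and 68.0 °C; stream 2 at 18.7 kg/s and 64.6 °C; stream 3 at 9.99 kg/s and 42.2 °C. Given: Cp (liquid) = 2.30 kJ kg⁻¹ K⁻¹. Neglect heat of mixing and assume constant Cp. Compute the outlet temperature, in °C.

T_out = 59.4 °C

Energy balance with Q = 0: Σ ṁᵢCp,ᵢ(T_out − Tᵢ) = 0
Σ ṁᵢCp,ᵢTᵢ = 8.57×2.30×68.0 + 18.7×2.30×64.6 + 9.99×2.30×42.2 = 5088.4
Σ ṁᵢCp,ᵢ = 8.57×2.30 + 18.7×2.30 + 9.99×2.30 = 85.698
T_out = 5088.4 / 85.698 = 59.376 °C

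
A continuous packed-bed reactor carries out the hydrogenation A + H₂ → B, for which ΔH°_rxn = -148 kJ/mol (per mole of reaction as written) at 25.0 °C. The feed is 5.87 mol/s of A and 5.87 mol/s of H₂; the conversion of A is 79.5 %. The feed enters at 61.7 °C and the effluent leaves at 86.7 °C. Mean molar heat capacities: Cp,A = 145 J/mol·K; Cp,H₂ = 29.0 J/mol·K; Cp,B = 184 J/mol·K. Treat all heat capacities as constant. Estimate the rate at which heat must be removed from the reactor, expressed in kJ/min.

Extent of reaction ξ = 0.795 × 5.87 = 4.6667 mol/s
Reaction term: ξ·ΔH°_rxn = 4.6667 × -148 = -690.66 kJ/s
Sensible, feed 61.7→25 °C: -37.485 kJ/s
Outlet flows (mol/s): A 1.2033, H₂ 1.2033, B 4.6667
Sensible, products 25→86.7 °C: 65.898 kJ/s
Q = ΔH = -662.25 kJ/s = -662.25 kW
Heat removed = 39735 kJ/min

Q_out = 39700 kJ/min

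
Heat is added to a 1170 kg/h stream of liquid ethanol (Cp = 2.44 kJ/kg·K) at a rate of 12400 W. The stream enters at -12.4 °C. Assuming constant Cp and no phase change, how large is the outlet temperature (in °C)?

T_out = 3.24 °C

Q = 12400 W = 44640 kJ/h
ΔT = Q/(ṁ·Cp) = 44640/(1170×2.44) = 15.637 K
T_out = -12.4 + 15.637 = 3.2368 °C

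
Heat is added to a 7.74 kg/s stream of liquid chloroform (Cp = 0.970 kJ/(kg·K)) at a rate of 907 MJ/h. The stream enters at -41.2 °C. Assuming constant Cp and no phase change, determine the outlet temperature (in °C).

T_out = -7.64 °C

Q = 907 MJ/h = 251.94 kJ/s
ΔT = Q/(ṁ·Cp) = 251.94/(7.74×0.970) = 33.558 K
T_out = -41.2 + 33.558 = -7.6423 °C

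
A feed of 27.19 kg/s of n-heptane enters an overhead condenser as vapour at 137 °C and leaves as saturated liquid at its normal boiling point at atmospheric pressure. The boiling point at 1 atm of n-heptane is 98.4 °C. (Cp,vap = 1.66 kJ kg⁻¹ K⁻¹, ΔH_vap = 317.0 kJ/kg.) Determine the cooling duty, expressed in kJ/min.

Q_c = 622000 kJ/min

vapour 137→98.4 °C: -64.076 kJ/kg
condensation at 98.4 °C: -317 kJ/kg
Δh = -64.076 + -317 = -381.08 kJ/kg
Q = ṁ·Δh = 27.19 kg/s × -381.08 kJ/kg = -10361 kJ/s
|Q| = 10361 kW = 621690 kJ/min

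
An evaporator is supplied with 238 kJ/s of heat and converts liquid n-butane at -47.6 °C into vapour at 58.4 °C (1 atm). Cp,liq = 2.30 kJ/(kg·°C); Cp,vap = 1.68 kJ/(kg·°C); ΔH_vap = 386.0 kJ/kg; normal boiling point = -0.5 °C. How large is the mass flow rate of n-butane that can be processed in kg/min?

Δh = 2.30×(-0.5−-47.6) + 386.0 + 1.68×(58.4−-0.5) = 593.28 kJ/kg
Q = 238 kJ/s = 238 kJ/s = 14280 kJ/min
ṁ = Q/Δh = 14280 / 593.28 = 24.069 kg/min

ṁ = 24.1 kg/min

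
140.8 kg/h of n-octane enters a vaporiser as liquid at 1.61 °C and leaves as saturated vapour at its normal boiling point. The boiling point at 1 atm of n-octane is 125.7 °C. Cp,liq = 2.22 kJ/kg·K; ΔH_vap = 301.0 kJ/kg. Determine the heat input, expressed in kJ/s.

Q = 22.5 kJ/s

liquid 1.61→125.7 °C: 275.48 kJ/kg
vaporisation at 125.7 °C: 301 kJ/kg
Δh = 275.48 + 301 = 576.48 kJ/kg
Q = ṁ·Δh = 140.8 kg/h × 576.48 kJ/kg = 81168 kJ/h
|Q| = 22.547 kW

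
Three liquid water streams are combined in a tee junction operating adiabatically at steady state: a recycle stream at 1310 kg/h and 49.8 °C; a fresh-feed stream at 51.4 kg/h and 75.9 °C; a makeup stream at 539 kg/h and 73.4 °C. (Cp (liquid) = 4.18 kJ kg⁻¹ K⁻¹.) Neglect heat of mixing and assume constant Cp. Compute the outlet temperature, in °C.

Adiabatic, steady state ⇒ Σ ṁᵢCp,ᵢ(T_out − Tᵢ) = 0
T_out = Σ ṁᵢCp,ᵢTᵢ / Σ ṁᵢCp,ᵢ
      = 454370 / 7943.7 = 57.199 °C

T_out = 57.2 °C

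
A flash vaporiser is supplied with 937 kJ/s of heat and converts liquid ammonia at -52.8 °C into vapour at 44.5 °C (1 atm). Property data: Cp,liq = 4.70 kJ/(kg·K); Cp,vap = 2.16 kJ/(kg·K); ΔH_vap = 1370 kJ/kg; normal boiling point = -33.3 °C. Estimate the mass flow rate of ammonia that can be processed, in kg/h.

ṁ = 2070 kg/h

Δh = 4.70×(-33.3−-52.8) + 1370 + 2.16×(44.5−-33.3) = 1629.7 kJ/kg
Q = 937 kJ/s = 937 kJ/s = 3.3732e+06 kJ/h
ṁ = Q/Δh = 3.3732e+06 / 1629.7 = 2069.8 kg/h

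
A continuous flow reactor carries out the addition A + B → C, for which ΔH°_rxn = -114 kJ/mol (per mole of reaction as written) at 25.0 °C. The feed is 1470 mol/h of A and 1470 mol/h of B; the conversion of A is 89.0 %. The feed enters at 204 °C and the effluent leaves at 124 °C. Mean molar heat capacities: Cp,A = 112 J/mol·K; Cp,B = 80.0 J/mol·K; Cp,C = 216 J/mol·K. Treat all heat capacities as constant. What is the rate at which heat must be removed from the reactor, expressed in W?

Q_out = 46800 W

Extent of reaction ξ = 0.890 × 1470 = 1308.3 mol/h
Reaction term: ξ·ΔH°_rxn = 1308.3 × -114 = -149150 kJ/h
Sensible, feed 204→25 °C: -50521 kJ/h
Outlet flows (mol/h): A 161.7, B 161.7, C 1308.3
Sensible, products 25→124 °C: 31050 kJ/h
Q = ΔH = -168620 kJ/h = -46.838 kW
Heat removed = 46838 W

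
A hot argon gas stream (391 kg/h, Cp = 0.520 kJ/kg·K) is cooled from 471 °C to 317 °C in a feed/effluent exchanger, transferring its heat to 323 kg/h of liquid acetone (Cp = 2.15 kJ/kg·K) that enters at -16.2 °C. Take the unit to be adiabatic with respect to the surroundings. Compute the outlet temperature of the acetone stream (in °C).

T_c,out = 28.9 °C

Heat released by hot stream: Q = 391 × 0.520 × (471 − 317) = 31311 kJ/h
Energy balance on cold side (adiabatic exchanger): Q = ṁ_c·Cp_c·(T_c,out − T_c,in)
T_c,out = -16.2 + 31311/(323 × 2.15) = 28.888 °C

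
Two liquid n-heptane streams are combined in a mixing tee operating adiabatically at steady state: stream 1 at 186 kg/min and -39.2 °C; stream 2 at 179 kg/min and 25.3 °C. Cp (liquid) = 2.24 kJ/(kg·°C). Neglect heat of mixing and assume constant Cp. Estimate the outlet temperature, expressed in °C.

T_out = -7.57 °C

Adiabatic, steady state ⇒ Σ ṁᵢCp,ᵢ(T_out − Tᵢ) = 0
T_out = Σ ṁᵢCp,ᵢTᵢ / Σ ṁᵢCp,ᵢ
      = -6188 / 817.6 = -7.5685 °C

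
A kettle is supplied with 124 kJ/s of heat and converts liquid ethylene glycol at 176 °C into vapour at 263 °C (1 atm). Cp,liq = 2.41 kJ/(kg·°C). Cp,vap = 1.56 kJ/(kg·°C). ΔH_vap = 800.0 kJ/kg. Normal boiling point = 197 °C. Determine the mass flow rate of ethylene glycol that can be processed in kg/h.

Δh = 2.41×(197−176) + 800.0 + 1.56×(263−197) = 953.57 kJ/kg
Q = 124 kJ/s = 124 kJ/s = 446400 kJ/h
ṁ = Q/Δh = 446400 / 953.57 = 468.14 kg/h

ṁ = 468 kg/h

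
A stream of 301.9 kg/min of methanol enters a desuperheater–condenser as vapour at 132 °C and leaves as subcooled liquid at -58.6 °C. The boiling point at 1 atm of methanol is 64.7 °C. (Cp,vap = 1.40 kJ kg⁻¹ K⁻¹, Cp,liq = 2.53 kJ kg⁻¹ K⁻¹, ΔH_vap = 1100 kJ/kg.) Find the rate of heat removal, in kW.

vapour 132→64.7 °C: -94.22 kJ/kg
condensation at 64.7 °C: -1100 kJ/kg
liquid 64.7→-58.6 °C: -311.95 kJ/kg
Δh = -94.22 + -1100 + -311.95 = -1506.2 kJ/kg
Q = ṁ·Δh = 301.9 kg/min × -1506.2 kJ/kg = -454710 kJ/min
|Q| = 7578.5 kW

Q_c = 7580 kW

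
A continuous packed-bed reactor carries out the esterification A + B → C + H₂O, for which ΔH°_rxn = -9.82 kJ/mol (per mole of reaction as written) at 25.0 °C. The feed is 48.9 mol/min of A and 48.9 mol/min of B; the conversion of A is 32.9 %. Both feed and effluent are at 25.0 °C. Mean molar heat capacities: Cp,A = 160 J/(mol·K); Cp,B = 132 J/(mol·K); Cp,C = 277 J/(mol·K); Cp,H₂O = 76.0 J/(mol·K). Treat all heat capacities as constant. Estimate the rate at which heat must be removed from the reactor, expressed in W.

Extent of reaction ξ = 0.329 × 48.9 = 16.088 mol/min
Reaction term: ξ·ΔH°_rxn = 16.088 × -9.82 = -157.99 kJ/min
Q = ΔH = -157.99 kJ/min = -2.6331 kW
Heat removed = 2633.1 W

Q_out = 2630 W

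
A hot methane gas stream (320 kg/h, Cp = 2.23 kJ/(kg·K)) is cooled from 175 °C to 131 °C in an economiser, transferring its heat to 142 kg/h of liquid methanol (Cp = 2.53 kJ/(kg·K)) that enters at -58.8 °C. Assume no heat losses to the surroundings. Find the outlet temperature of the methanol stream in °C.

Heat released by hot stream: Q = 320 × 2.23 × (175 − 131) = 31398 kJ/h
Energy balance on cold side (adiabatic exchanger): Q = ṁ_c·Cp_c·(T_c,out − T_c,in)
T_c,out = -58.8 + 31398/(142 × 2.53) = 28.597 °C

T_c,out = 28.6 °C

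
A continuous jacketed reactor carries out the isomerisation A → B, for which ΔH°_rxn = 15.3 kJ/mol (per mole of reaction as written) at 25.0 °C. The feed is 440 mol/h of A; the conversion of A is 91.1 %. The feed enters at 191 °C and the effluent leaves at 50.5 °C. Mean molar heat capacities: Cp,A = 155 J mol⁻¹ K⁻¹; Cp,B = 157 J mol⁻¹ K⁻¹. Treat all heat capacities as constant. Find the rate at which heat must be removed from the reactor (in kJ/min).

Extent of reaction ξ = 0.911 × 440 = 400.84 mol/h
Reaction term: ξ·ΔH°_rxn = 400.84 × 15.3 = 6132.9 kJ/h
Sensible, feed 191→25 °C: -11321 kJ/h
Outlet flows (mol/h): A 39.16, B 400.84
Sensible, products 25→50.5 °C: 1759.5 kJ/h
Q = ΔH = -3428.8 kJ/h = -0.95245 kW
Heat removed = 57.147 kJ/min

Q_out = 57.1 kJ/min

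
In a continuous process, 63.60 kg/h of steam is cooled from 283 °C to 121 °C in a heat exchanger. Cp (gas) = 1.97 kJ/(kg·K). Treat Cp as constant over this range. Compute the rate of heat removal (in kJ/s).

Q_c = 5.64 kJ/s

Q = ṁ·Cp·ΔT = 63.60 × 1.97 × (121 − 283) = -20297 kJ/h
Converting: 20297 / 3600 s = 5.6381 kW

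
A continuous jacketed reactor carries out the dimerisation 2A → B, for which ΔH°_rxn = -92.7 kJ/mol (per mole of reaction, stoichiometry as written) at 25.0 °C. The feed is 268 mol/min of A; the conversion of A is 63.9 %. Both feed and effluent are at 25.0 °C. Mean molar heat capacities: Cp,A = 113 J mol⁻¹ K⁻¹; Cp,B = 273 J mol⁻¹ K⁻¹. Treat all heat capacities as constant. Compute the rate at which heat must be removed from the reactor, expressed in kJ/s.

Extent of reaction ξ = 0.639 × 268 / 2 = 85.626 mol/min
Reaction term: ξ·ΔH°_rxn = 85.626 × -92.7 = -7937.5 kJ/min
Q = ΔH = -7937.5 kJ/min = -132.29 kW
Heat removed = 132.29 kJ/s

Q_out = 132 kJ/s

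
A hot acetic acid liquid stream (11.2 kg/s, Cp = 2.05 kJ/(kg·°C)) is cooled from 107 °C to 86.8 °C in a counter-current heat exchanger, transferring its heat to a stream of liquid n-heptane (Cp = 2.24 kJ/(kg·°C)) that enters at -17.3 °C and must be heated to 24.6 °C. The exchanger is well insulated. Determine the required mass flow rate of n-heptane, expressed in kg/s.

Heat released by hot stream: Q = 11.2 × 2.05 × (107 − 86.8) = 463.79 kJ/s
Energy balance on cold side (adiabatic exchanger): Q = ṁ_c·Cp_c·(T_c,out − T_c,in)
ṁ_c = 463.79 / [2.24 × (24.6 − -17.3)] = 4.9415 kg/s

ṁ_c = 4.94 kg/s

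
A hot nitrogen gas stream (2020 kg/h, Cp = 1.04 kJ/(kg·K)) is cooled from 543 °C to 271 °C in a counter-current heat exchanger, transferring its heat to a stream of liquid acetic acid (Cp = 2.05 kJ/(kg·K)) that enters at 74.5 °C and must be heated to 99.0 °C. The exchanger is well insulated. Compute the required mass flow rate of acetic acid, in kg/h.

ṁ_c = 11400 kg/h

Heat released by hot stream: Q = 2020 × 1.04 × (543 − 271) = 571420 kJ/h
Energy balance on cold side (adiabatic exchanger): Q = ṁ_c·Cp_c·(T_c,out − T_c,in)
ṁ_c = 571420 / [2.05 × (99.0 − 74.5)] = 11377 kg/h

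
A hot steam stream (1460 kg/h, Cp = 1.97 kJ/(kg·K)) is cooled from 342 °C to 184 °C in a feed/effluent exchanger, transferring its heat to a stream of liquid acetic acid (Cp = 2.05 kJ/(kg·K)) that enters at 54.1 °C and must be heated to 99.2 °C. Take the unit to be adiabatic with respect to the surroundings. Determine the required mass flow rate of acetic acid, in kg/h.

ṁ_c = 4920 kg/h

Heat released by hot stream: Q = 1460 × 1.97 × (342 − 184) = 454440 kJ/h
Energy balance on cold side (adiabatic exchanger): Q = ṁ_c·Cp_c·(T_c,out − T_c,in)
ṁ_c = 454440 / [2.05 × (99.2 − 54.1)] = 4915.3 kg/h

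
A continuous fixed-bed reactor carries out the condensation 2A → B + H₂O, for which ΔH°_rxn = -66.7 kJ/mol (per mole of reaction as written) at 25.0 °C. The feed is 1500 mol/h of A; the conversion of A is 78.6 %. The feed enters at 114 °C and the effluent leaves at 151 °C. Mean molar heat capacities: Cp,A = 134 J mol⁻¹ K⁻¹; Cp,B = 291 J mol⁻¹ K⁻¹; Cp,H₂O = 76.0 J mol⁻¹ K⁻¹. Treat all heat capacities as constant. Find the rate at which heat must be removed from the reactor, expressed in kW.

Q_out = 6.81 kW

Extent of reaction ξ = 0.786 × 1500 / 2 = 589.5 mol/h
Reaction term: ξ·ΔH°_rxn = 589.5 × -66.7 = -39320 kJ/h
Sensible, feed 114→25 °C: -17889 kJ/h
Outlet flows (mol/h): A 321, B 589.5, H₂O 589.5
Sensible, products 25→151 °C: 32679 kJ/h
Q = ΔH = -24529 kJ/h = -6.8137 kW
Heat removed = 6.8137 kW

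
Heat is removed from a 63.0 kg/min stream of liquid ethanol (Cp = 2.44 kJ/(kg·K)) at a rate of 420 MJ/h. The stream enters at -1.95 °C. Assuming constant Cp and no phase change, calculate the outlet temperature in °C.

T_out = -47.5 °C

Q = 420 MJ/h = 7000 kJ/min
ΔT = Q/(ṁ·Cp) = 7000/(63.0×2.44) = 45.537 K
T_out = -1.95 − 45.537 = -47.487 °C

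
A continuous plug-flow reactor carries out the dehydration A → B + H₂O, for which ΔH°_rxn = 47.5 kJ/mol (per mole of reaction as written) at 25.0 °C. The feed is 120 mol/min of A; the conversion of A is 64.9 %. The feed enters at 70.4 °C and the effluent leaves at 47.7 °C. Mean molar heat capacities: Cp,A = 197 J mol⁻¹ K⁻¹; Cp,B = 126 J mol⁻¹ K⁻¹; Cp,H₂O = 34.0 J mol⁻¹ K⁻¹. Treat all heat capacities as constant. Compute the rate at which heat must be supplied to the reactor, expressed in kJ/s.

Extent of reaction ξ = 0.649 × 120 = 77.88 mol/min
Reaction term: ξ·ΔH°_rxn = 77.88 × 47.5 = 3699.3 kJ/min
Sensible, feed 70.4→25 °C: -1073.3 kJ/min
Outlet flows (mol/min): A 42.12, B 77.88, H₂O 77.88
Sensible, products 25→47.7 °C: 471.22 kJ/min
Q = ΔH = 3097.3 kJ/min = 51.621 kW
Heat supplied = 51.621 kJ/s

Q_in = 51.6 kJ/s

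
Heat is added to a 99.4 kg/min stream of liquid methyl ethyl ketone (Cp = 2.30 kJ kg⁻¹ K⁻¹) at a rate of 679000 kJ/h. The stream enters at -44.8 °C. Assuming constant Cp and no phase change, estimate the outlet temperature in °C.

Q = 679000 kJ/h = 11317 kJ/min
ΔT = Q/(ṁ·Cp) = 11317/(99.4×2.30) = 49.5 K
T_out = -44.8 + 49.5 = 4.6999 °C

T_out = 4.70 °C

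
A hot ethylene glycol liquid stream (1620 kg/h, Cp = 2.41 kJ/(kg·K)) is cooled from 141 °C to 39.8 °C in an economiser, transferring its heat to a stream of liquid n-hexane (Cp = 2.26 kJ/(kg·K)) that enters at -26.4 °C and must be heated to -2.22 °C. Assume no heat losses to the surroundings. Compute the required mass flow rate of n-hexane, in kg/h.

Heat released by hot stream: Q = 1620 × 2.41 × (141 − 39.8) = 395110 kJ/h
Energy balance on cold side (adiabatic exchanger): Q = ṁ_c·Cp_c·(T_c,out − T_c,in)
ṁ_c = 395110 / [2.26 × (-2.22 − -26.4)] = 7230.2 kg/h

ṁ_c = 7230 kg/h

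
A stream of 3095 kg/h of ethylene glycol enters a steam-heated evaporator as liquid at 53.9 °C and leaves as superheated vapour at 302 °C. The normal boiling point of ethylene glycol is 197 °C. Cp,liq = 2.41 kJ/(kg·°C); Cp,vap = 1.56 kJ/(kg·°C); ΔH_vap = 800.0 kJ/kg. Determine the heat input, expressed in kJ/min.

liquid 53.9→197 °C: 344.87 kJ/kg
vaporisation at 197 °C: 800 kJ/kg
vapour 197→302 °C: 163.8 kJ/kg
Δh = 344.87 + 800 + 163.8 = 1308.7 kJ/kg
Q = ṁ·Δh = 3095 kg/h × 1308.7 kJ/kg = 4.0503e+06 kJ/h
|Q| = 1125.1 kW = 67506 kJ/min

Q = 67500 kJ/min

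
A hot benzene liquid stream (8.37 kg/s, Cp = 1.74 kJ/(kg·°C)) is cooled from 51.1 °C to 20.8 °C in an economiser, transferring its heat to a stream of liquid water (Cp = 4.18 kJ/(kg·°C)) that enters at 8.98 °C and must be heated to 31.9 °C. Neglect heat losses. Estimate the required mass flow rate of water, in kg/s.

ṁ_c = 4.61 kg/s

Heat released by hot stream: Q = 8.37 × 1.74 × (51.1 − 20.8) = 441.28 kJ/s
Energy balance on cold side (adiabatic exchanger): Q = ṁ_c·Cp_c·(T_c,out − T_c,in)
ṁ_c = 441.28 / [4.18 × (31.9 − 8.98)] = 4.606 kg/s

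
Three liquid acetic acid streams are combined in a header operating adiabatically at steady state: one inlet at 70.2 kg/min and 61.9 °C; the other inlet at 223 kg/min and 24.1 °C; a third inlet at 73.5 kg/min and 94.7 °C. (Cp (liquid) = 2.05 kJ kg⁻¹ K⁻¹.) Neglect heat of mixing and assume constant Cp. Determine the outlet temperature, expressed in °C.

Adiabatic, steady state ⇒ Σ ṁᵢCp,ᵢ(T_out − Tᵢ) = 0
Σ ṁᵢCp,ᵢTᵢ = 70.2×2.05×61.9 + 223×2.05×24.1 + 73.5×2.05×94.7 = 34194
Σ ṁᵢCp,ᵢ = 70.2×2.05 + 223×2.05 + 73.5×2.05 = 751.73
T_out = 34194 / 751.73 = 45.487 °C

T_out = 45.5 °C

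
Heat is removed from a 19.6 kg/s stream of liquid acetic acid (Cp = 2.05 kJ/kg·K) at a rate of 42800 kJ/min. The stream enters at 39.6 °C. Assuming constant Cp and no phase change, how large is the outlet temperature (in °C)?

Q = 42800 kJ/min = 713.33 kJ/s
ΔT = Q/(ṁ·Cp) = 713.33/(19.6×2.05) = 17.753 K
T_out = 39.6 − 17.753 = 21.847 °C

T_out = 21.8 °C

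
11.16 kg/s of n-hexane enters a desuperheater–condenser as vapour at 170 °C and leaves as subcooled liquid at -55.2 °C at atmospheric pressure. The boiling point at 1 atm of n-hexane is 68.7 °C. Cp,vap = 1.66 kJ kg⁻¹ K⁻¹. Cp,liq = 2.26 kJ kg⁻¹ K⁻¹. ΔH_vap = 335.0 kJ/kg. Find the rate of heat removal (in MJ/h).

Q_c = 31500 MJ/h

vapour 170→68.7 °C: -168.16 kJ/kg
condensation at 68.7 °C: -335 kJ/kg
liquid 68.7→-55.2 °C: -280.01 kJ/kg
Δh = -168.16 + -335 + -280.01 = -783.17 kJ/kg
Q = ṁ·Δh = 11.16 kg/s × -783.17 kJ/kg = -8740.2 kJ/s
|Q| = 8740.2 kW = 31465 MJ/h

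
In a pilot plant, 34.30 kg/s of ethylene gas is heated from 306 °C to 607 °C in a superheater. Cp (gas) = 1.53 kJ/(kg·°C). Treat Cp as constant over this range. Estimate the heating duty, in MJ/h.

Q = 56900 MJ/h

Q = ṁ·Cp·ΔT = 34.30 × 1.53 × (607 − 306) = 15796 kJ/s
Heating duty = 56866 MJ/h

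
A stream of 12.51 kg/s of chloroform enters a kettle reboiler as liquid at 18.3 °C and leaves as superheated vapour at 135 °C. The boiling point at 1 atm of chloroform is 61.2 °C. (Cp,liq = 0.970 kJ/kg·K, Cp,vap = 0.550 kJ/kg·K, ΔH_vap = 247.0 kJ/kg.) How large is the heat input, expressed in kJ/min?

Q = 247000 kJ/min

liquid 18.3→61.2 °C: 41.613 kJ/kg
vaporisation at 61.2 °C: 247 kJ/kg
vapour 61.2→135 °C: 40.59 kJ/kg
Δh = 41.613 + 247 + 40.59 = 329.2 kJ/kg
Q = ṁ·Δh = 12.51 kg/s × 329.2 kJ/kg = 4118.3 kJ/s
|Q| = 4118.3 kW = 247100 kJ/min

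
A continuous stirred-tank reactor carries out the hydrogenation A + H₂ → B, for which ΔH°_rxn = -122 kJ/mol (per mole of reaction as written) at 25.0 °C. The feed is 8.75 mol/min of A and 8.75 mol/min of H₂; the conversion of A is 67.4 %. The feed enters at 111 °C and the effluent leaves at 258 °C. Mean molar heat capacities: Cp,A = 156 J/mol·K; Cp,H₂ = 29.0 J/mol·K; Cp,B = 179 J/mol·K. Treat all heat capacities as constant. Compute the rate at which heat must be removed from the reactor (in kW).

Extent of reaction ξ = 0.674 × 8.75 = 5.8975 mol/min
Reaction term: ξ·ΔH°_rxn = 5.8975 × -122 = -719.5 kJ/min
Sensible, feed 111→25 °C: -139.21 kJ/min
Outlet flows (mol/min): A 2.8525, H₂ 2.8525, B 5.8975
Sensible, products 25→258 °C: 368.92 kJ/min
Q = ΔH = -489.78 kJ/min = -8.1631 kW
Heat removed = 8.1631 kW

Q_out = 8.16 kW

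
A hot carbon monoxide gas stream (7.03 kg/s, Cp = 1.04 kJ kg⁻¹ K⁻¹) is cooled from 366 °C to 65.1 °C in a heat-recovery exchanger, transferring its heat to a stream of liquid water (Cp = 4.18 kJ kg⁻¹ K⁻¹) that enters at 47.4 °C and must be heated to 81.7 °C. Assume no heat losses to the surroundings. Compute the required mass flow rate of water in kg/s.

ṁ_c = 15.3 kg/s

Heat released by hot stream: Q = 7.03 × 1.04 × (366 − 65.1) = 2199.9 kJ/s
Energy balance on cold side (adiabatic exchanger): Q = ṁ_c·Cp_c·(T_c,out − T_c,in)
ṁ_c = 2199.9 / [4.18 × (81.7 − 47.4)] = 15.344 kg/s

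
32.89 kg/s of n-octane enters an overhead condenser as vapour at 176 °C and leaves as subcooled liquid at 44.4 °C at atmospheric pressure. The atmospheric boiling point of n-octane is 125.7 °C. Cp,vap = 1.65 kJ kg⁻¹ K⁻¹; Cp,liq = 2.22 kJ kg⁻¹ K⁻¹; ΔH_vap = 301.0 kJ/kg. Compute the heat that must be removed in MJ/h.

Q_c = 66800 MJ/h

vapour 176→125.7 °C: -82.995 kJ/kg
condensation at 125.7 °C: -301 kJ/kg
liquid 125.7→44.4 °C: -180.49 kJ/kg
Δh = -82.995 + -301 + -180.49 = -564.48 kJ/kg
Q = ṁ·Δh = 32.89 kg/s × -564.48 kJ/kg = -18566 kJ/s
|Q| = 18566 kW = 66837 MJ/h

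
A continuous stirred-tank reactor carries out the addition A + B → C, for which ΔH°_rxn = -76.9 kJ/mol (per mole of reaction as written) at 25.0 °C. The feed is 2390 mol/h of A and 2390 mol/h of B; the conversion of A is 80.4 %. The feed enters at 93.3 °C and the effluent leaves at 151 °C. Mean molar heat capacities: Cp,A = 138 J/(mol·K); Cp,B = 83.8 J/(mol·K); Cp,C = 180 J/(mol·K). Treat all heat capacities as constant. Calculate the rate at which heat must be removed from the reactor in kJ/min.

Q_out = 2120 kJ/min

Extent of reaction ξ = 0.804 × 2390 = 1921.6 mol/h
Reaction term: ξ·ΔH°_rxn = 1921.6 × -76.9 = -147770 kJ/h
Sensible, feed 93.3→25 °C: -36206 kJ/h
Outlet flows (mol/h): A 468.44, B 468.44, C 1921.6
Sensible, products 25→151 °C: 56672 kJ/h
Q = ΔH = -127300 kJ/h = -35.362 kW
Heat removed = 2121.7 kJ/min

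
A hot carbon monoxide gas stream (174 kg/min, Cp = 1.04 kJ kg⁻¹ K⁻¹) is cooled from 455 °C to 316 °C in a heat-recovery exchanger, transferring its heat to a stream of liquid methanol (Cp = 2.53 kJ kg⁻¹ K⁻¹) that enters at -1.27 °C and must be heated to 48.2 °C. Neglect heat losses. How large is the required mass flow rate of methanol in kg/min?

Heat released by hot stream: Q = 174 × 1.04 × (455 − 316) = 25153 kJ/min
Energy balance on cold side (adiabatic exchanger): Q = ṁ_c·Cp_c·(T_c,out − T_c,in)
ṁ_c = 25153 / [2.53 × (48.2 − -1.27)] = 200.97 kg/min

ṁ_c = 201 kg/min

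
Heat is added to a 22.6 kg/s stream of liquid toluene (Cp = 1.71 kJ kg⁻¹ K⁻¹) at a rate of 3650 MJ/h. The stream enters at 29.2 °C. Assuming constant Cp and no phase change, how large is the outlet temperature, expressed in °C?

T_out = 55.4 °C

Q = 3650 MJ/h = 1013.9 kJ/s
ΔT = Q/(ṁ·Cp) = 1013.9/(22.6×1.71) = 26.235 K
T_out = 29.2 + 26.235 = 55.435 °C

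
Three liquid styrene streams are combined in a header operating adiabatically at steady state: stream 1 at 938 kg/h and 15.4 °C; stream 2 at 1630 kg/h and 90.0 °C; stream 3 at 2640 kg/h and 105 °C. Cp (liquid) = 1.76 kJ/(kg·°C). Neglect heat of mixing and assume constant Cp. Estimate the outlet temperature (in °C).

No heat crosses the boundary, so H_out = H_in.
Σ ṁᵢCp,ᵢTᵢ = 938×1.76×15.4 + 1630×1.76×90.0 + 2640×1.76×105 = 771490
Σ ṁᵢCp,ᵢ = 938×1.76 + 1630×1.76 + 2640×1.76 = 9166.1
T_out = 771490 / 9166.1 = 84.168 °C

T_out = 84.2 °C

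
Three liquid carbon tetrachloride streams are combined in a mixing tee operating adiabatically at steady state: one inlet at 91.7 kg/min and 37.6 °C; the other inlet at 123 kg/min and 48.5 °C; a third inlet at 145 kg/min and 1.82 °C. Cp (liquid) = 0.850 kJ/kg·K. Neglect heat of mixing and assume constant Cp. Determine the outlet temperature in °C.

T_out = 26.9 °C

Energy balance with Q = 0: Σ ṁᵢCp,ᵢ(T_out − Tᵢ) = 0
T_out = Σ ṁᵢCp,ᵢTᵢ / Σ ṁᵢCp,ᵢ
      = 8225.7 / 305.75 = 26.904 °C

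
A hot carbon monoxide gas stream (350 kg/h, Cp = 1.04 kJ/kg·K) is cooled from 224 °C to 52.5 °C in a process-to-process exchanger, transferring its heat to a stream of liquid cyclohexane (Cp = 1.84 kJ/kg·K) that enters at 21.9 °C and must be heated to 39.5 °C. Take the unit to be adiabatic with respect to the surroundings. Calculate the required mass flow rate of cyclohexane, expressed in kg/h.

Heat released by hot stream: Q = 350 × 1.04 × (224 − 52.5) = 62426 kJ/h
Energy balance on cold side (adiabatic exchanger): Q = ṁ_c·Cp_c·(T_c,out − T_c,in)
ṁ_c = 62426 / [1.84 × (39.5 − 21.9)] = 1927.7 kg/h

ṁ_c = 1930 kg/h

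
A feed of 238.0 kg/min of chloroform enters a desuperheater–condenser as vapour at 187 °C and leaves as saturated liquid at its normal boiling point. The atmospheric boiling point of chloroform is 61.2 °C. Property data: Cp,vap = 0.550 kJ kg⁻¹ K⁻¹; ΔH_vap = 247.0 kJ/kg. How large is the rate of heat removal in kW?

vapour 187→61.2 °C: -69.19 kJ/kg
condensation at 61.2 °C: -247 kJ/kg
Δh = -69.19 + -247 = -316.19 kJ/kg
Q = ṁ·Δh = 238.0 kg/min × -316.19 kJ/kg = -75253 kJ/min
|Q| = 1254.2 kW

Q_c = 1250 kW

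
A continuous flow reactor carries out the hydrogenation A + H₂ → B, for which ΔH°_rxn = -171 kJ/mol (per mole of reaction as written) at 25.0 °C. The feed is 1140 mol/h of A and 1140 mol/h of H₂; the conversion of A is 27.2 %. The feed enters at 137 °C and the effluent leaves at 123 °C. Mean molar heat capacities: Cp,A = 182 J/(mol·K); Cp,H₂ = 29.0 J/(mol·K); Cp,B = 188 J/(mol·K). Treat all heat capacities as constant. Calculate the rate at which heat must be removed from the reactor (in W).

Q_out = 15900 W

Extent of reaction ξ = 0.272 × 1140 = 310.08 mol/h
Reaction term: ξ·ΔH°_rxn = 310.08 × -171 = -53024 kJ/h
Sensible, feed 137→25 °C: -26940 kJ/h
Outlet flows (mol/h): A 829.92, H₂ 829.92, B 310.08
Sensible, products 25→123 °C: 22874 kJ/h
Q = ΔH = -57090 kJ/h = -15.858 kW
Heat removed = 15858 W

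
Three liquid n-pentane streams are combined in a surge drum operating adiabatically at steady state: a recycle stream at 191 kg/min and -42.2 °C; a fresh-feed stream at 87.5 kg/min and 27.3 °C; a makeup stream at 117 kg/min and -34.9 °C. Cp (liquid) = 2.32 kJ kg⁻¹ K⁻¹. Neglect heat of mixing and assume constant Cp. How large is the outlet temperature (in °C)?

T_out = -24.7 °C

Energy balance with Q = 0: Σ ṁᵢCp,ᵢ(T_out − Tᵢ) = 0
T_out = Σ ṁᵢCp,ᵢTᵢ / Σ ṁᵢCp,ᵢ
      = -22631 / 917.56 = -24.664 °C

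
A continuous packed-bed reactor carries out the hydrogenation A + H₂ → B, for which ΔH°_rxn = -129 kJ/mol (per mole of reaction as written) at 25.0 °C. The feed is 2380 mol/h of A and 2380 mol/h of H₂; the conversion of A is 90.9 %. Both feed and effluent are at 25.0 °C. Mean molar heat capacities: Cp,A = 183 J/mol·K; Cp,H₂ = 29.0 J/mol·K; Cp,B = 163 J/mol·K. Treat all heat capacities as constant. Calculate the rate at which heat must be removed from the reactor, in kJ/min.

Q_out = 4650 kJ/min

Extent of reaction ξ = 0.909 × 2380 = 2163.4 mol/h
Reaction term: ξ·ΔH°_rxn = 2163.4 × -129 = -279080 kJ/h
Q = ΔH = -279080 kJ/h = -77.523 kW
Heat removed = 4651.4 kJ/min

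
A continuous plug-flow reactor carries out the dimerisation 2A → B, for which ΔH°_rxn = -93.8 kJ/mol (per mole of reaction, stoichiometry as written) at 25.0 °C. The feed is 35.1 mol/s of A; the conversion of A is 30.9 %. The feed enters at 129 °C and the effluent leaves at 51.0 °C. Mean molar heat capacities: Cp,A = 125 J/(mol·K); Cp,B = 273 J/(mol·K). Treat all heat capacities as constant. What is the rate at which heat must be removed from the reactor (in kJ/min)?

Extent of reaction ξ = 0.309 × 35.1 / 2 = 5.423 mol/s
Reaction term: ξ·ΔH°_rxn = 5.423 × -93.8 = -508.67 kJ/s
Sensible, feed 129→25 °C: -456.3 kJ/s
Outlet flows (mol/s): A 24.254, B 5.423
Sensible, products 25→51.0 °C: 117.32 kJ/s
Q = ΔH = -847.65 kJ/s = -847.65 kW
Heat removed = 50859 kJ/min

Q_out = 50900 kJ/min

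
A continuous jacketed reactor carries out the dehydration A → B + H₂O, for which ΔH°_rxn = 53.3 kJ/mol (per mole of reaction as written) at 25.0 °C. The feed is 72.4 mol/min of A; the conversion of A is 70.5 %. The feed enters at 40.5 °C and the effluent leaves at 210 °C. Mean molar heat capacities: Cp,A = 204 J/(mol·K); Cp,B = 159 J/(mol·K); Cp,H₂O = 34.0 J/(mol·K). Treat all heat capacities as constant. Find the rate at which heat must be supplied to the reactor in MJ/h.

Q_in = 307 MJ/h

Extent of reaction ξ = 0.705 × 72.4 = 51.042 mol/min
Reaction term: ξ·ΔH°_rxn = 51.042 × 53.3 = 2720.5 kJ/min
Sensible, feed 40.5→25 °C: -228.93 kJ/min
Outlet flows (mol/min): A 21.358, B 51.042, H₂O 51.042
Sensible, products 25→210 °C: 2628.5 kJ/min
Q = ΔH = 5120.1 kJ/min = 85.335 kW
Heat supplied = 307.21 MJ/h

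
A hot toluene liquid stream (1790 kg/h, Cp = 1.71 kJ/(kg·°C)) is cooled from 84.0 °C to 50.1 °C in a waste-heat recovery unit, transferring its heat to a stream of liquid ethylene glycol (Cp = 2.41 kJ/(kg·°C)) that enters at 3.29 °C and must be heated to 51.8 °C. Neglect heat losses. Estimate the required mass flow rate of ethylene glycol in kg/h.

ṁ_c = 888 kg/h

Heat released by hot stream: Q = 1790 × 1.71 × (84.0 − 50.1) = 103760 kJ/h
Energy balance on cold side (adiabatic exchanger): Q = ṁ_c·Cp_c·(T_c,out − T_c,in)
ṁ_c = 103760 / [2.41 × (51.8 − 3.29)] = 887.57 kg/h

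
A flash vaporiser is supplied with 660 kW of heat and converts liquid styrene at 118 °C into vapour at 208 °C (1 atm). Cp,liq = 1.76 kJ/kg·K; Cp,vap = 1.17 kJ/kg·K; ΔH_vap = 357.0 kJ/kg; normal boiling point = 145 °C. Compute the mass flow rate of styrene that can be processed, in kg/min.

ṁ = 82.8 kg/min

Δh = 1.76×(145−118) + 357.0 + 1.17×(208−145) = 478.23 kJ/kg
Q = 660 kW = 660 kJ/s = 39600 kJ/min
ṁ = Q/Δh = 39600 / 478.23 = 82.805 kg/min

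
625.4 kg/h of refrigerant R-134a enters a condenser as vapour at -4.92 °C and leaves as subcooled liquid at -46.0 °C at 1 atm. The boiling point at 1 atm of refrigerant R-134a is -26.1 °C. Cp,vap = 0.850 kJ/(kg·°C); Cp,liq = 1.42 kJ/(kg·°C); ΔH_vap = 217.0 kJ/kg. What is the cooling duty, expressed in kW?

Q_c = 45.7 kW

vapour -4.92→-26.1 °C: -18.003 kJ/kg
condensation at -26.1 °C: -217 kJ/kg
liquid -26.1→-46.0 °C: -28.258 kJ/kg
Δh = -18.003 + -217 + -28.258 = -263.26 kJ/kg
Q = ṁ·Δh = 625.4 kg/h × -263.26 kJ/kg = -164640 kJ/h
|Q| = 45.734 kW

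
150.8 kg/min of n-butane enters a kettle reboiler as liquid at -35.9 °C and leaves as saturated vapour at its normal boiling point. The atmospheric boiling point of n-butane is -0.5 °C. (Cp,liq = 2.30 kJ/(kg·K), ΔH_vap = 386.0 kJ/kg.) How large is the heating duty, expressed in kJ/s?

Q = 1170 kJ/s

liquid -35.9→-0.5 °C: 81.42 kJ/kg
vaporisation at -0.5 °C: 386 kJ/kg
Δh = 81.42 + 386 = 467.42 kJ/kg
Q = ṁ·Δh = 150.8 kg/min × 467.42 kJ/kg = 70487 kJ/min
|Q| = 1174.8 kW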